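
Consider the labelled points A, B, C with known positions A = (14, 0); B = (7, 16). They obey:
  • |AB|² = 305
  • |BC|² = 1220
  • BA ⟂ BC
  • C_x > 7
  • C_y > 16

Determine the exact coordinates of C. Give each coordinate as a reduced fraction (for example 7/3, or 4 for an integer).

C = (39, 30)

1. C_x = 39  [[BA ⟂ BC ⇒ 7x-16y+207=0] ∩ [|C−(7, 16)|²=1220]]
2. C_y = 30  [[BA ⟂ BC ⇒ 7x-16y+207=0] ∩ [|C−(7, 16)|²=1220]]
   so C = (39, 30)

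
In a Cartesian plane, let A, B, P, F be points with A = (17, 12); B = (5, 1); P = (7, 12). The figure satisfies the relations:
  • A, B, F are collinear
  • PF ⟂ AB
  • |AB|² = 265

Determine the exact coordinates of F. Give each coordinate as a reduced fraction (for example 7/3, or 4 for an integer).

F = (613/53, 372/53)

1. F_x = 613/53  [[A, B, F are collinear ⇒ 11x-12y-43=0] ∩ [PF ⟂ AB ⇒ -12x-11y+216=0]]
2. F_y = 372/53  [[A, B, F are collinear ⇒ 11x-12y-43=0] ∩ [PF ⟂ AB ⇒ -12x-11y+216=0]]
   so F = (613/53, 372/53)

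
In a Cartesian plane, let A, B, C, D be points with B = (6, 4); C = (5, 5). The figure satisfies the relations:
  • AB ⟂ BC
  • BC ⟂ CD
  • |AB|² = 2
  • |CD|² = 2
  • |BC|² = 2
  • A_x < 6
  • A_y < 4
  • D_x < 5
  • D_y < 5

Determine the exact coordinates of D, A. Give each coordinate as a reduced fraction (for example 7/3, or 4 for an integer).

D = (4, 4)
A = (5, 3)

1. D_x = 4  [[BC ⟂ CD ⇒ -1x+1y=0] ∩ [|D−(5, 5)|²=2]]
2. D_y = 4  [[BC ⟂ CD ⇒ -1x+1y=0] ∩ [|D−(5, 5)|²=2]]
   so D = (4, 4)
3. A_x = 5  [[AB ⟂ BC ⇒ 1x-1y-2=0] ∩ [|A−(6, 4)|²=2]]
4. A_y = 3  [[AB ⟂ BC ⇒ 1x-1y-2=0] ∩ [|A−(6, 4)|²=2]]
   so A = (5, 3)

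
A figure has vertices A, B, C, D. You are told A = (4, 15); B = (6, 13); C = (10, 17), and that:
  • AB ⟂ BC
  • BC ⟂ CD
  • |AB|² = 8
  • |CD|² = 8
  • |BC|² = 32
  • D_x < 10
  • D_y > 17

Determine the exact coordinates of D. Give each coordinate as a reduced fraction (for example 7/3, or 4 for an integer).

D = (8, 19)

1. D_x = 8  [[BC ⟂ CD ⇒ 4x+4y-108=0] ∩ [|D−(10, 17)|²=8]]
2. D_y = 19  [[BC ⟂ CD ⇒ 4x+4y-108=0] ∩ [|D−(10, 17)|²=8]]
   so D = (8, 19)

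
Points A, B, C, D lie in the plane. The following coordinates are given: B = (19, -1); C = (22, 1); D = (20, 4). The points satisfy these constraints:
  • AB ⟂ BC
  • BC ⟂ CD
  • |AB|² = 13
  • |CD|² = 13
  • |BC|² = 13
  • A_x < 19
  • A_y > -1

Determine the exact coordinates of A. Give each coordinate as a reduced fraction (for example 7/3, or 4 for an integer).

1. A_x = 17  [[AB ⟂ BC ⇒ -3x-2y+55=0] ∩ [|A−(19, -1)|²=13]]
2. A_y = 2  [[AB ⟂ BC ⇒ -3x-2y+55=0] ∩ [|A−(19, -1)|²=13]]
   so A = (17, 2)

A = (17, 2)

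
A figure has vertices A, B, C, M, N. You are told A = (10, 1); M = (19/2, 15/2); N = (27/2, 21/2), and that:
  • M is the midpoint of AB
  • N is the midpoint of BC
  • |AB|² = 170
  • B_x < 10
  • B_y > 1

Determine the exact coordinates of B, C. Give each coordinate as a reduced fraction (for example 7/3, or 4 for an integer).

B = (9, 14)
C = (18, 7)

1. B_x = 9  [B = 2·M−A = 2·(19/2, 15/2)−(10, 1)]
2. B_y = 14  [B = 2·M−A = 2·(19/2, 15/2)−(10, 1)]
   so B = (9, 14)
3. C_x = 18  [C = 2·N−B = 2·(27/2, 21/2)−(9, 14)]
4. C_y = 7  [C = 2·N−B = 2·(27/2, 21/2)−(9, 14)]
   so C = (18, 7)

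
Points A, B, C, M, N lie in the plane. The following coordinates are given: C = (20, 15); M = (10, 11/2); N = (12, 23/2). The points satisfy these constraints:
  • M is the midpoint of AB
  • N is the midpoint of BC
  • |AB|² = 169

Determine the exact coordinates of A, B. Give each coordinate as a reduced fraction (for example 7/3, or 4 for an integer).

A = (16, 3)
B = (4, 8)

1. B_x = 4  [B = 2·N−C = 2·(12, 23/2)−(20, 15)]
2. B_y = 8  [B = 2·N−C = 2·(12, 23/2)−(20, 15)]
   so B = (4, 8)
3. A_x = 16  [A = 2·M−B = 2·(10, 11/2)−(4, 8)]
4. A_y = 3  [A = 2·M−B = 2·(10, 11/2)−(4, 8)]
   so A = (16, 3)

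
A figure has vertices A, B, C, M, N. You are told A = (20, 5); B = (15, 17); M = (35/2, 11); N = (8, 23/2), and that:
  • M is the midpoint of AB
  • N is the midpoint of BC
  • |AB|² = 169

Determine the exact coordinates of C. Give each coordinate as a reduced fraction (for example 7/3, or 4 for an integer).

C = (1, 6)

1. C_x = 1  [C = 2·N−B = 2·(8, 23/2)−(15, 17)]
2. C_y = 6  [C = 2·N−B = 2·(8, 23/2)−(15, 17)]
   so C = (1, 6)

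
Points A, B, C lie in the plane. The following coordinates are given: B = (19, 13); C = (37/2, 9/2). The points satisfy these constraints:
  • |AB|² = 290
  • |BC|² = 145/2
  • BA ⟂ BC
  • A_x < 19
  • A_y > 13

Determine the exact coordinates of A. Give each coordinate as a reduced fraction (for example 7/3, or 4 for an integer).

A = (2, 14)

1. A_x = 2  [[BA ⟂ BC ⇒ -1/2x-17/2y+120=0] ∩ [|A−(19, 13)|²=290]]
2. A_y = 14  [[BA ⟂ BC ⇒ -1/2x-17/2y+120=0] ∩ [|A−(19, 13)|²=290]]
   so A = (2, 14)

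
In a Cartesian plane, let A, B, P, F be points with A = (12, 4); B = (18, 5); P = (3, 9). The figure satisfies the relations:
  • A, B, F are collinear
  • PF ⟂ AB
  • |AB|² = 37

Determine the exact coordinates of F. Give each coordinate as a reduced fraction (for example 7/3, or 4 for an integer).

F = (150/37, 99/37)

1. F_x = 150/37  [[A, B, F are collinear ⇒ -1x+6y-12=0] ∩ [PF ⟂ AB ⇒ 6x+1y-27=0]]
2. F_y = 99/37  [[A, B, F are collinear ⇒ -1x+6y-12=0] ∩ [PF ⟂ AB ⇒ 6x+1y-27=0]]
   so F = (150/37, 99/37)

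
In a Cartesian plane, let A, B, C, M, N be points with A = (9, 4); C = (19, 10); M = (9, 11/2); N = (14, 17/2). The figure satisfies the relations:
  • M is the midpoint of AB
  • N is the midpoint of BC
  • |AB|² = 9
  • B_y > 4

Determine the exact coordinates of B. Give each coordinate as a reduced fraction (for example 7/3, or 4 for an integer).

B = (9, 7)

1. B_x = 9  [B = 2·M−A = 2·(9, 11/2)−(9, 4)]
2. B_y = 7  [B = 2·M−A = 2·(9, 11/2)−(9, 4)]
   so B = (9, 7)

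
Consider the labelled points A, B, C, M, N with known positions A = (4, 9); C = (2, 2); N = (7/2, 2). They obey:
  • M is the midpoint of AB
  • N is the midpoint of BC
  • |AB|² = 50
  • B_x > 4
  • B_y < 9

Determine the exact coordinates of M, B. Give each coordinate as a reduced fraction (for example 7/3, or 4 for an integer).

1. B_x = 5  [B = 2·N−C = 2·(7/2, 2)−(2, 2)]
2. B_y = 2  [B = 2·N−C = 2·(7/2, 2)−(2, 2)]
   so B = (5, 2)
3. M_x = 9/2  [2·M = A+B = (4, 9)+(5, 2)]
4. M_y = 11/2  [2·M = A+B = (4, 9)+(5, 2)]
   so M = (9/2, 11/2)

M = (9/2, 11/2)
B = (5, 2)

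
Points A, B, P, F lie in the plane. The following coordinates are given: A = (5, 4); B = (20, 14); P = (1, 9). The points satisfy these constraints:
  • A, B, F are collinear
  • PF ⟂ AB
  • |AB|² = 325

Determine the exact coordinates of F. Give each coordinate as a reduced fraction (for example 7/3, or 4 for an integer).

F = (59/13, 48/13)

1. F_x = 59/13  [[A, B, F are collinear ⇒ -10x+15y-10=0] ∩ [PF ⟂ AB ⇒ 15x+10y-105=0]]
2. F_y = 48/13  [[A, B, F are collinear ⇒ -10x+15y-10=0] ∩ [PF ⟂ AB ⇒ 15x+10y-105=0]]
   so F = (59/13, 48/13)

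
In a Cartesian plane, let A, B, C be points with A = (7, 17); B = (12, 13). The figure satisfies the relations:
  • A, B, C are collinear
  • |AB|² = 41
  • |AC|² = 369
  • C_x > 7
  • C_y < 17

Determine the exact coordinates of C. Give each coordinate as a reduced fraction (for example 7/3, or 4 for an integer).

1. C_x = 22  [[A, B, C are collinear ⇒ 4x+5y-113=0] ∩ [|C−(7, 17)|²=369]]
2. C_y = 5  [[A, B, C are collinear ⇒ 4x+5y-113=0] ∩ [|C−(7, 17)|²=369]]
   so C = (22, 5)

C = (22, 5)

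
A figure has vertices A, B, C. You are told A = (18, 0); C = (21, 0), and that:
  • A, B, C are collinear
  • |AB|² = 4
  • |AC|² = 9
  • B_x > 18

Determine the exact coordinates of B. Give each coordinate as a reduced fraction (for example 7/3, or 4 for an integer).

1. B_x = 20  [[A, B, C are collinear ⇒ -3y=0] ∩ [|B−(18, 0)|²=4]]
2. B_y = 0  [[A, B, C are collinear ⇒ -3y=0] ∩ [|B−(18, 0)|²=4]]
   so B = (20, 0)

B = (20, 0)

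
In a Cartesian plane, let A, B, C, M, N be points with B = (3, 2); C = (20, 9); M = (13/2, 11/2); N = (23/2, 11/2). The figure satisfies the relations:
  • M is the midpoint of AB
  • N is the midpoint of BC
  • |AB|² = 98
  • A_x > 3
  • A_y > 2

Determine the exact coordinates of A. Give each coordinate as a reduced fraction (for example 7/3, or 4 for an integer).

A = (10, 9)

1. A_x = 10  [A = 2·M−B = 2·(13/2, 11/2)−(3, 2)]
2. A_y = 9  [A = 2·M−B = 2·(13/2, 11/2)−(3, 2)]
   so A = (10, 9)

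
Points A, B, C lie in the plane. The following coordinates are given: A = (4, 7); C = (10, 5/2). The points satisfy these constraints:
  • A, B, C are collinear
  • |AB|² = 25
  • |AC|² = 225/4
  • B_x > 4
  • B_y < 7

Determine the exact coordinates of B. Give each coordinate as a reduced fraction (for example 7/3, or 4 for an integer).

1. B_x = 8  [[A, B, C are collinear ⇒ -9/2x-6y+60=0] ∩ [|B−(4, 7)|²=25]]
2. B_y = 4  [[A, B, C are collinear ⇒ -9/2x-6y+60=0] ∩ [|B−(4, 7)|²=25]]
   so B = (8, 4)

B = (8, 4)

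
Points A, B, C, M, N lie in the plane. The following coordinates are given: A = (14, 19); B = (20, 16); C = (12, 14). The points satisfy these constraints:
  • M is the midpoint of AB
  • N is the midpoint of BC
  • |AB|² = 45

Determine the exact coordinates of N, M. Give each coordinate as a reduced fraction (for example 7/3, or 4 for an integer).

N = (16, 15)
M = (17, 35/2)

1. M_x = 17  [2·M = A+B = (14, 19)+(20, 16)]
2. M_y = 35/2  [2·M = A+B = (14, 19)+(20, 16)]
   so M = (17, 35/2)
3. N_x = 16  [2·N = B+C = (20, 16)+(12, 14)]
4. N_y = 15  [2·N = B+C = (20, 16)+(12, 14)]
   so N = (16, 15)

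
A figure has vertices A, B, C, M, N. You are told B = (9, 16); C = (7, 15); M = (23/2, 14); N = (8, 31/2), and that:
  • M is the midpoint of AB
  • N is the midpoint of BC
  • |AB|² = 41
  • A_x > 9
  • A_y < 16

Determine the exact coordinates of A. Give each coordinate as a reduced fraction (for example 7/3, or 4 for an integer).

A = (14, 12)

1. A_x = 14  [A = 2·M−B = 2·(23/2, 14)−(9, 16)]
2. A_y = 12  [A = 2·M−B = 2·(23/2, 14)−(9, 16)]
   so A = (14, 12)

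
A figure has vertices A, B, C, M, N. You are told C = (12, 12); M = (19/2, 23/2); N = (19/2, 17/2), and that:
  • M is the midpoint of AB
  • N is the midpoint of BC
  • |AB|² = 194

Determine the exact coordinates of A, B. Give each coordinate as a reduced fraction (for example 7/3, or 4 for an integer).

A = (12, 18)
B = (7, 5)

1. B_x = 7  [B = 2·N−C = 2·(19/2, 17/2)−(12, 12)]
2. B_y = 5  [B = 2·N−C = 2·(19/2, 17/2)−(12, 12)]
   so B = (7, 5)
3. A_x = 12  [A = 2·M−B = 2·(19/2, 23/2)−(7, 5)]
4. A_y = 18  [A = 2·M−B = 2·(19/2, 23/2)−(7, 5)]
   so A = (12, 18)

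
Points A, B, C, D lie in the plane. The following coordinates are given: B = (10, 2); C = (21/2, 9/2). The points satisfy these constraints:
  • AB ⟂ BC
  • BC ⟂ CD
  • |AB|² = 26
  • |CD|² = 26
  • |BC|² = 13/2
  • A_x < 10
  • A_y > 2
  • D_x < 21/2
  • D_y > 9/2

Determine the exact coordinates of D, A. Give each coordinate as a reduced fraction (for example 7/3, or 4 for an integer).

D = (11/2, 11/2)
A = (5, 3)

1. D_x = 11/2  [[BC ⟂ CD ⇒ 1/2x+5/2y-33/2=0] ∩ [|D−(21/2, 9/2)|²=26]]
2. D_y = 11/2  [[BC ⟂ CD ⇒ 1/2x+5/2y-33/2=0] ∩ [|D−(21/2, 9/2)|²=26]]
   so D = (11/2, 11/2)
3. A_x = 5  [[AB ⟂ BC ⇒ -1/2x-5/2y+10=0] ∩ [|A−(10, 2)|²=26]]
4. A_y = 3  [[AB ⟂ BC ⇒ -1/2x-5/2y+10=0] ∩ [|A−(10, 2)|²=26]]
   so A = (5, 3)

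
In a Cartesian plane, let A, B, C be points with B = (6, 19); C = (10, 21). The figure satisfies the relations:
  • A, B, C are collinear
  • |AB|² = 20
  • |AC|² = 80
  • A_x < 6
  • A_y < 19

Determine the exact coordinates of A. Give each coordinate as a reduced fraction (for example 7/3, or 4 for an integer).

A = (2, 17)

1. A_x = 2  [[A, B, C are collinear ⇒ -2x+4y-64=0] ∩ [|A−(6, 19)|²=20]]
2. A_y = 17  [[A, B, C are collinear ⇒ -2x+4y-64=0] ∩ [|A−(6, 19)|²=20]]
   so A = (2, 17)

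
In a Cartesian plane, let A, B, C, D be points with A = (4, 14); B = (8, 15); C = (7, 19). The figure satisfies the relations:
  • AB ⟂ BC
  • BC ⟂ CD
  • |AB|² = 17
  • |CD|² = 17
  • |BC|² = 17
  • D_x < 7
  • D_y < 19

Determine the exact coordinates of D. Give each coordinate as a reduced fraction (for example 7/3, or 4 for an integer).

D = (3, 18)

1. D_x = 3  [[BC ⟂ CD ⇒ -1x+4y-69=0] ∩ [|D−(7, 19)|²=17]]
2. D_y = 18  [[BC ⟂ CD ⇒ -1x+4y-69=0] ∩ [|D−(7, 19)|²=17]]
   so D = (3, 18)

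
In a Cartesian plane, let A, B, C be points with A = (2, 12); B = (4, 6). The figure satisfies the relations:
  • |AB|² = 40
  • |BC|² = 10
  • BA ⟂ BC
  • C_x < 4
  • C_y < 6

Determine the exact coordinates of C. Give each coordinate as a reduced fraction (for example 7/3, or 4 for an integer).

C = (1, 5)

1. C_x = 1  [[BA ⟂ BC ⇒ -2x+6y-28=0] ∩ [|C−(4, 6)|²=10]]
2. C_y = 5  [[BA ⟂ BC ⇒ -2x+6y-28=0] ∩ [|C−(4, 6)|²=10]]
   so C = (1, 5)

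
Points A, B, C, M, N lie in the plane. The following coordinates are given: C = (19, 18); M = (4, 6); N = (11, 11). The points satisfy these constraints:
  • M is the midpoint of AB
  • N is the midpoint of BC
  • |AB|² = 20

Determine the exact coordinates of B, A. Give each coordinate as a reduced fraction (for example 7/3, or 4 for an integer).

B = (3, 4)
A = (5, 8)

1. B_x = 3  [B = 2·N−C = 2·(11, 11)−(19, 18)]
2. B_y = 4  [B = 2·N−C = 2·(11, 11)−(19, 18)]
   so B = (3, 4)
3. A_x = 5  [A = 2·M−B = 2·(4, 6)−(3, 4)]
4. A_y = 8  [A = 2·M−B = 2·(4, 6)−(3, 4)]
   so A = (5, 8)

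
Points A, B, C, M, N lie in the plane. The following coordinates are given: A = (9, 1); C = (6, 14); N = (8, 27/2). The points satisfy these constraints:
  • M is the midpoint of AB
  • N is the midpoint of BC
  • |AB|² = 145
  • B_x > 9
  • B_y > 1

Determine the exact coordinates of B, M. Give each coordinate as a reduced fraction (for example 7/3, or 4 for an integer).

1. B_x = 10  [B = 2·N−C = 2·(8, 27/2)−(6, 14)]
2. B_y = 13  [B = 2·N−C = 2·(8, 27/2)−(6, 14)]
   so B = (10, 13)
3. M_x = 19/2  [2·M = A+B = (9, 1)+(10, 13)]
4. M_y = 7  [2·M = A+B = (9, 1)+(10, 13)]
   so M = (19/2, 7)

B = (10, 13)
M = (19/2, 7)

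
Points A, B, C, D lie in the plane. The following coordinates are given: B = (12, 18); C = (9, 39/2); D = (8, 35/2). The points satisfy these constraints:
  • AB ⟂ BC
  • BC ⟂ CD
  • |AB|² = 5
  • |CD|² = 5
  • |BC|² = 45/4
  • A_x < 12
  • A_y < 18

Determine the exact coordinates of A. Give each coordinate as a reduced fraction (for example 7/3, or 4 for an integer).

1. A_x = 11  [[AB ⟂ BC ⇒ 3x-3/2y-9=0] ∩ [|A−(12, 18)|²=5]]
2. A_y = 16  [[AB ⟂ BC ⇒ 3x-3/2y-9=0] ∩ [|A−(12, 18)|²=5]]
   so A = (11, 16)

A = (11, 16)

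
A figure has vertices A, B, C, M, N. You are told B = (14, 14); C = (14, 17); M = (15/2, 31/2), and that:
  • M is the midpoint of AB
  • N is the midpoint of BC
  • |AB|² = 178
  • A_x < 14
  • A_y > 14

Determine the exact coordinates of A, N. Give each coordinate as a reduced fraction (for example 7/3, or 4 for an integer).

A = (1, 17)
N = (14, 31/2)

1. A_x = 1  [A = 2·M−B = 2·(15/2, 31/2)−(14, 14)]
2. A_y = 17  [A = 2·M−B = 2·(15/2, 31/2)−(14, 14)]
   so A = (1, 17)
3. N_x = 14  [2·N = B+C = (14, 14)+(14, 17)]
4. N_y = 31/2  [2·N = B+C = (14, 14)+(14, 17)]
   so N = (14, 31/2)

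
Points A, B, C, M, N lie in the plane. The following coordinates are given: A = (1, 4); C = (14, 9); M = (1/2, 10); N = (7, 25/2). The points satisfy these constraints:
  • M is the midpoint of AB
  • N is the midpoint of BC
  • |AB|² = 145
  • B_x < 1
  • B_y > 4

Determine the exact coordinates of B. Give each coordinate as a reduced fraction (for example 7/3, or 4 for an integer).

1. B_x = 0  [B = 2·M−A = 2·(1/2, 10)−(1, 4)]
2. B_y = 16  [B = 2·M−A = 2·(1/2, 10)−(1, 4)]
   so B = (0, 16)

B = (0, 16)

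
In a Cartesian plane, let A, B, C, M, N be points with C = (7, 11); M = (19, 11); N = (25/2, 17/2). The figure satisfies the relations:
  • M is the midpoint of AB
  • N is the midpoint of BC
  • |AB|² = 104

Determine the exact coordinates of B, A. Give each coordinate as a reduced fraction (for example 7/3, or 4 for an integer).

1. B_x = 18  [B = 2·N−C = 2·(25/2, 17/2)−(7, 11)]
2. B_y = 6  [B = 2·N−C = 2·(25/2, 17/2)−(7, 11)]
   so B = (18, 6)
3. A_x = 20  [A = 2·M−B = 2·(19, 11)−(18, 6)]
4. A_y = 16  [A = 2·M−B = 2·(19, 11)−(18, 6)]
   so A = (20, 16)

B = (18, 6)
A = (20, 16)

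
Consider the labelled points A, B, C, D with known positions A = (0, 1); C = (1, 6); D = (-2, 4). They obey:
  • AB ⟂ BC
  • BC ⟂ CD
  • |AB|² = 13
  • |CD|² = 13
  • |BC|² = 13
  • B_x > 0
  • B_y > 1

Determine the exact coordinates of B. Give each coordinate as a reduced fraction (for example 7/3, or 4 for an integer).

1. B_x = 3  [[BC ⟂ CD ⇒ 3x+2y-15=0] ∩ [|B−(0, 1)|²=13]]
2. B_y = 3  [[BC ⟂ CD ⇒ 3x+2y-15=0] ∩ [|B−(0, 1)|²=13]]
   so B = (3, 3)

B = (3, 3)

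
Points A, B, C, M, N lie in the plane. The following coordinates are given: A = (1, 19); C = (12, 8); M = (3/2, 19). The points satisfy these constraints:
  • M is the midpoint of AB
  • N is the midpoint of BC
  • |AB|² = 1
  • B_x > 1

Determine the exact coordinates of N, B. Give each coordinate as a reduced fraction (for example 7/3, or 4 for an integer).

1. B_x = 2  [B = 2·M−A = 2·(3/2, 19)−(1, 19)]
2. B_y = 19  [B = 2·M−A = 2·(3/2, 19)−(1, 19)]
   so B = (2, 19)
3. N_x = 7  [2·N = B+C = (2, 19)+(12, 8)]
4. N_y = 27/2  [2·N = B+C = (2, 19)+(12, 8)]
   so N = (7, 27/2)

N = (7, 27/2)
B = (2, 19)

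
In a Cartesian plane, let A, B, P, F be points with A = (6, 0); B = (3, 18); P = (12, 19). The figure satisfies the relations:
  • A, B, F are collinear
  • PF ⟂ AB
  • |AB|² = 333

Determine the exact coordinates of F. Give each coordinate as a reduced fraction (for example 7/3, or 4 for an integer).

F = (114/37, 648/37)

1. F_x = 114/37  [[A, B, F are collinear ⇒ -18x-3y+108=0] ∩ [PF ⟂ AB ⇒ -3x+18y-306=0]]
2. F_y = 648/37  [[A, B, F are collinear ⇒ -18x-3y+108=0] ∩ [PF ⟂ AB ⇒ -3x+18y-306=0]]
   so F = (114/37, 648/37)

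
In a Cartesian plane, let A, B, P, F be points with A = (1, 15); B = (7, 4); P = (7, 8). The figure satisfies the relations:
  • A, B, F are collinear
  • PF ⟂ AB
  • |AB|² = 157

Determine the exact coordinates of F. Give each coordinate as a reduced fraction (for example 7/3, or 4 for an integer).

1. F_x = 835/157  [[A, B, F are collinear ⇒ 11x+6y-101=0] ∩ [PF ⟂ AB ⇒ 6x-11y+46=0]]
2. F_y = 1112/157  [[A, B, F are collinear ⇒ 11x+6y-101=0] ∩ [PF ⟂ AB ⇒ 6x-11y+46=0]]
   so F = (835/157, 1112/157)

F = (835/157, 1112/157)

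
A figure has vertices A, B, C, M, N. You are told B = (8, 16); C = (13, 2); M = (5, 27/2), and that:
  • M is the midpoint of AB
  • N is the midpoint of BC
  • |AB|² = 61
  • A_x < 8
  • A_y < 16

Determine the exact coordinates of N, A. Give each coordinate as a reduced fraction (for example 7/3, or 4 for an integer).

1. A_x = 2  [A = 2·M−B = 2·(5, 27/2)−(8, 16)]
2. A_y = 11  [A = 2·M−B = 2·(5, 27/2)−(8, 16)]
   so A = (2, 11)
3. N_x = 21/2  [2·N = B+C = (8, 16)+(13, 2)]
4. N_y = 9  [2·N = B+C = (8, 16)+(13, 2)]
   so N = (21/2, 9)

N = (21/2, 9)
A = (2, 11)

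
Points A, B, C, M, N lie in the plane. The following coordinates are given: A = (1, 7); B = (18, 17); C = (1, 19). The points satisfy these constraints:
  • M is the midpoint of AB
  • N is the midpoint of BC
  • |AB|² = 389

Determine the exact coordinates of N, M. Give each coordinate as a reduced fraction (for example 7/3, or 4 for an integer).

1. M_x = 19/2  [2·M = A+B = (1, 7)+(18, 17)]
2. M_y = 12  [2·M = A+B = (1, 7)+(18, 17)]
   so M = (19/2, 12)
3. N_x = 19/2  [2·N = B+C = (18, 17)+(1, 19)]
4. N_y = 18  [2·N = B+C = (18, 17)+(1, 19)]
   so N = (19/2, 18)

N = (19/2, 18)
M = (19/2, 12)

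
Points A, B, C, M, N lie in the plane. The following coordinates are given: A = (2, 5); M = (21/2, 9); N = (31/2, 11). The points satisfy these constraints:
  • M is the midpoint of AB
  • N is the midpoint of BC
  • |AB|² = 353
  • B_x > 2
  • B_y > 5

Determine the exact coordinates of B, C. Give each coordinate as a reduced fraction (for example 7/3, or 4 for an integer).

B = (19, 13)
C = (12, 9)

1. B_x = 19  [B = 2·M−A = 2·(21/2, 9)−(2, 5)]
2. B_y = 13  [B = 2·M−A = 2·(21/2, 9)−(2, 5)]
   so B = (19, 13)
3. C_x = 12  [C = 2·N−B = 2·(31/2, 11)−(19, 13)]
4. C_y = 9  [C = 2·N−B = 2·(31/2, 11)−(19, 13)]
   so C = (12, 9)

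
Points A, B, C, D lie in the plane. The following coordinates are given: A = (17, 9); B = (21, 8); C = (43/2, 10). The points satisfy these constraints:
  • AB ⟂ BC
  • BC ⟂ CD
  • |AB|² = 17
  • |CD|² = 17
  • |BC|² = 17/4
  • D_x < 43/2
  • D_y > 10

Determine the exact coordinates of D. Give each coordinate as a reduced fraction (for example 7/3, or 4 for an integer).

1. D_x = 35/2  [[BC ⟂ CD ⇒ 1/2x+2y-123/4=0] ∩ [|D−(43/2, 10)|²=17]]
2. D_y = 11  [[BC ⟂ CD ⇒ 1/2x+2y-123/4=0] ∩ [|D−(43/2, 10)|²=17]]
   so D = (35/2, 11)

D = (35/2, 11)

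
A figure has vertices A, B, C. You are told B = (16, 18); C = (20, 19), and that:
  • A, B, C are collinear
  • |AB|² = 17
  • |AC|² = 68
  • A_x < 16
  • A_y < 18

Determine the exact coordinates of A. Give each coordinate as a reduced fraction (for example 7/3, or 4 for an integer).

A = (12, 17)

1. A_x = 12  [[A, B, C are collinear ⇒ -1x+4y-56=0] ∩ [|A−(16, 18)|²=17]]
2. A_y = 17  [[A, B, C are collinear ⇒ -1x+4y-56=0] ∩ [|A−(16, 18)|²=17]]
   so A = (12, 17)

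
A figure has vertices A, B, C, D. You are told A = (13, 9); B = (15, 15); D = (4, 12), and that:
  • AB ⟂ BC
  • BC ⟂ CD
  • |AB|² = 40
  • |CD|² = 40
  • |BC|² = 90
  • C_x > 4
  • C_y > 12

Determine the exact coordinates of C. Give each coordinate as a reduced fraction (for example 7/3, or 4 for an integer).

1. C_x = 6  [[AB ⟂ BC ⇒ 2x+6y-120=0] ∩ [|C−(4, 12)|²=40]]
2. C_y = 18  [[AB ⟂ BC ⇒ 2x+6y-120=0] ∩ [|C−(4, 12)|²=40]]
   so C = (6, 18)

C = (6, 18)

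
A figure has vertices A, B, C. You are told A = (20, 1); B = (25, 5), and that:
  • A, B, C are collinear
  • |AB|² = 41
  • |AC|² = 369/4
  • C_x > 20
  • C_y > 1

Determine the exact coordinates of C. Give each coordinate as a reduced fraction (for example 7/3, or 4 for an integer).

C = (55/2, 7)

1. C_x = 55/2  [[A, B, C are collinear ⇒ -4x+5y+75=0] ∩ [|C−(20, 1)|²=369/4]]
2. C_y = 7  [[A, B, C are collinear ⇒ -4x+5y+75=0] ∩ [|C−(20, 1)|²=369/4]]
   so C = (55/2, 7)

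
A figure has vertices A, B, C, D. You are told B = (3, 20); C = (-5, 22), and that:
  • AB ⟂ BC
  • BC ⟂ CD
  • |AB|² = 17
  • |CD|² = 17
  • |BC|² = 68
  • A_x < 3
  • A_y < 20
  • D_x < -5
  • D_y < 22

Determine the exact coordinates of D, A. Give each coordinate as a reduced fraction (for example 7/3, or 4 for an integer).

D = (-6, 18)
A = (2, 16)

1. D_x = -6  [[BC ⟂ CD ⇒ -8x+2y-84=0] ∩ [|D−(-5, 22)|²=17]]
2. D_y = 18  [[BC ⟂ CD ⇒ -8x+2y-84=0] ∩ [|D−(-5, 22)|²=17]]
   so D = (-6, 18)
3. A_x = 2  [[AB ⟂ BC ⇒ 8x-2y+16=0] ∩ [|A−(3, 20)|²=17]]
4. A_y = 16  [[AB ⟂ BC ⇒ 8x-2y+16=0] ∩ [|A−(3, 20)|²=17]]
   so A = (2, 16)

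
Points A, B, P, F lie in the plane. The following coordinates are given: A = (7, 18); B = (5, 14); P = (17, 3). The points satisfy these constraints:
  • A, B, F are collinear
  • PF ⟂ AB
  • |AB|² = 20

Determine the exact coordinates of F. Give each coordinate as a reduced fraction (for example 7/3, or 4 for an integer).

F = (3, 10)

1. F_x = 3  [[A, B, F are collinear ⇒ 4x-2y+8=0] ∩ [PF ⟂ AB ⇒ -2x-4y+46=0]]
2. F_y = 10  [[A, B, F are collinear ⇒ 4x-2y+8=0] ∩ [PF ⟂ AB ⇒ -2x-4y+46=0]]
   so F = (3, 10)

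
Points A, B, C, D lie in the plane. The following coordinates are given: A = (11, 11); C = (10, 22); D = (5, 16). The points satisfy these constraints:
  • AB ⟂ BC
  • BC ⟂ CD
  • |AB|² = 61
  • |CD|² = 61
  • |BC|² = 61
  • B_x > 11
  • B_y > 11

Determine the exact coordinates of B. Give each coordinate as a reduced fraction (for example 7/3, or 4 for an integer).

1. B_x = 16  [[BC ⟂ CD ⇒ 5x+6y-182=0] ∩ [|B−(11, 11)|²=61]]
2. B_y = 17  [[BC ⟂ CD ⇒ 5x+6y-182=0] ∩ [|B−(11, 11)|²=61]]
   so B = (16, 17)

B = (16, 17)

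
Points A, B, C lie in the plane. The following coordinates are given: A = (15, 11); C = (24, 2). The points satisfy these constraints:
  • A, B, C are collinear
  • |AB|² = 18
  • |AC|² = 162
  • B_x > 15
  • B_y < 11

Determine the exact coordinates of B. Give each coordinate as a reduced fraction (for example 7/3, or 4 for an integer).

B = (18, 8)

1. B_x = 18  [[A, B, C are collinear ⇒ -9x-9y+234=0] ∩ [|B−(15, 11)|²=18]]
2. B_y = 8  [[A, B, C are collinear ⇒ -9x-9y+234=0] ∩ [|B−(15, 11)|²=18]]
   so B = (18, 8)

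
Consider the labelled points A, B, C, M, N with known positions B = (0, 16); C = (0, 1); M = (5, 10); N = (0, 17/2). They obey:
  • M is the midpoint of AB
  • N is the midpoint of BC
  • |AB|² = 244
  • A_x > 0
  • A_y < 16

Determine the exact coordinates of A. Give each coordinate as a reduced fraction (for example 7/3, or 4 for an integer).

A = (10, 4)

1. A_x = 10  [A = 2·M−B = 2·(5, 10)−(0, 16)]
2. A_y = 4  [A = 2·M−B = 2·(5, 10)−(0, 16)]
   so A = (10, 4)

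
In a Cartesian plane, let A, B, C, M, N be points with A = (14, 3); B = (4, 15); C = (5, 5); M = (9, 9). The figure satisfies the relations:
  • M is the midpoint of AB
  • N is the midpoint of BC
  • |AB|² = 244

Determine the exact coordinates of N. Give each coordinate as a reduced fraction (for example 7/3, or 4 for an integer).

N = (9/2, 10)

1. N_x = 9/2  [2·N = B+C = (4, 15)+(5, 5)]
2. N_y = 10  [2·N = B+C = (4, 15)+(5, 5)]
   so N = (9/2, 10)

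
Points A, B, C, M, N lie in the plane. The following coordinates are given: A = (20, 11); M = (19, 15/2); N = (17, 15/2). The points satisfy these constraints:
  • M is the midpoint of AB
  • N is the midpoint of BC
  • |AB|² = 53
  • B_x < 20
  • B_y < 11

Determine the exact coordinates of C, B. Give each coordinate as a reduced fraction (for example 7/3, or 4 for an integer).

C = (16, 11)
B = (18, 4)

1. B_x = 18  [B = 2·M−A = 2·(19, 15/2)−(20, 11)]
2. B_y = 4  [B = 2·M−A = 2·(19, 15/2)−(20, 11)]
   so B = (18, 4)
3. C_x = 16  [C = 2·N−B = 2·(17, 15/2)−(18, 4)]
4. C_y = 11  [C = 2·N−B = 2·(17, 15/2)−(18, 4)]
   so C = (16, 11)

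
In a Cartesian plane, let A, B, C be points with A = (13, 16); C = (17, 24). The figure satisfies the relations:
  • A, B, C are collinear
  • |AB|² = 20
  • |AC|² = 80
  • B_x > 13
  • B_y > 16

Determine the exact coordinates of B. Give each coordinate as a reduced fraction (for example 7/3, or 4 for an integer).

B = (15, 20)

1. B_x = 15  [[A, B, C are collinear ⇒ 8x-4y-40=0] ∩ [|B−(13, 16)|²=20]]
2. B_y = 20  [[A, B, C are collinear ⇒ 8x-4y-40=0] ∩ [|B−(13, 16)|²=20]]
   so B = (15, 20)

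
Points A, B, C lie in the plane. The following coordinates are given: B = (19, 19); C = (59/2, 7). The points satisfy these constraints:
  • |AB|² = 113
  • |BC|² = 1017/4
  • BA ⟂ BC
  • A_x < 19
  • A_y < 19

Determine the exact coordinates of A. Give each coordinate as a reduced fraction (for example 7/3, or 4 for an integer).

1. A_x = 11  [[BA ⟂ BC ⇒ 21/2x-12y+57/2=0] ∩ [|A−(19, 19)|²=113]]
2. A_y = 12  [[BA ⟂ BC ⇒ 21/2x-12y+57/2=0] ∩ [|A−(19, 19)|²=113]]
   so A = (11, 12)

A = (11, 12)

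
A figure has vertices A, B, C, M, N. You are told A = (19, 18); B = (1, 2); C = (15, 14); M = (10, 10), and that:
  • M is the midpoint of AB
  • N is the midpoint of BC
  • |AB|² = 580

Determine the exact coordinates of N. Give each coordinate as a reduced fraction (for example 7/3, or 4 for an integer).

1. N_x = 8  [2·N = B+C = (1, 2)+(15, 14)]
2. N_y = 8  [2·N = B+C = (1, 2)+(15, 14)]
   so N = (8, 8)

N = (8, 8)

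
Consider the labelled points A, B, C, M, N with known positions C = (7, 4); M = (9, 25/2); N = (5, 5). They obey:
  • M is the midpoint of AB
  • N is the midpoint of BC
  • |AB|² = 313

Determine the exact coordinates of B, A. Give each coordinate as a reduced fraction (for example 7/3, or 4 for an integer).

1. B_x = 3  [B = 2·N−C = 2·(5, 5)−(7, 4)]
2. B_y = 6  [B = 2·N−C = 2·(5, 5)−(7, 4)]
   so B = (3, 6)
3. A_x = 15  [A = 2·M−B = 2·(9, 25/2)−(3, 6)]
4. A_y = 19  [A = 2·M−B = 2·(9, 25/2)−(3, 6)]
   so A = (15, 19)

B = (3, 6)
A = (15, 19)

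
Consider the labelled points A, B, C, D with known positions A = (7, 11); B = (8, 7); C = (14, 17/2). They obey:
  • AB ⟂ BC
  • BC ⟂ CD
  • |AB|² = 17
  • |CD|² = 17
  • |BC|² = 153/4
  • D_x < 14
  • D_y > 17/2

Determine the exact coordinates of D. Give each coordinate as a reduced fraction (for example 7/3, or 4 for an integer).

D = (13, 25/2)

1. D_x = 13  [[BC ⟂ CD ⇒ 6x+3/2y-387/4=0] ∩ [|D−(14, 17/2)|²=17]]
2. D_y = 25/2  [[BC ⟂ CD ⇒ 6x+3/2y-387/4=0] ∩ [|D−(14, 17/2)|²=17]]
   so D = (13, 25/2)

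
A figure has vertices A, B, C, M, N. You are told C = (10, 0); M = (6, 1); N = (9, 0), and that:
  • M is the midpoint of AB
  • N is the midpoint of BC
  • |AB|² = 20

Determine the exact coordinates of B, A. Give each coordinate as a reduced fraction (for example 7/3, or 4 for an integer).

1. B_x = 8  [B = 2·N−C = 2·(9, 0)−(10, 0)]
2. B_y = 0  [B = 2·N−C = 2·(9, 0)−(10, 0)]
   so B = (8, 0)
3. A_x = 4  [A = 2·M−B = 2·(6, 1)−(8, 0)]
4. A_y = 2  [A = 2·M−B = 2·(6, 1)−(8, 0)]
   so A = (4, 2)

B = (8, 0)
A = (4, 2)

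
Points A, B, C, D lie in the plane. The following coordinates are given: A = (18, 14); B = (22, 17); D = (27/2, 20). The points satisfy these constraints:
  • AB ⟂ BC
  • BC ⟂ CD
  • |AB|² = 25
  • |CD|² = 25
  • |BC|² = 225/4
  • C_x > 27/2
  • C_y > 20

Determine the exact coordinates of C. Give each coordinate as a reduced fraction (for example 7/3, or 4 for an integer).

C = (35/2, 23)

1. C_x = 35/2  [[AB ⟂ BC ⇒ 4x+3y-139=0] ∩ [|C−(27/2, 20)|²=25]]
2. C_y = 23  [[AB ⟂ BC ⇒ 4x+3y-139=0] ∩ [|C−(27/2, 20)|²=25]]
   so C = (35/2, 23)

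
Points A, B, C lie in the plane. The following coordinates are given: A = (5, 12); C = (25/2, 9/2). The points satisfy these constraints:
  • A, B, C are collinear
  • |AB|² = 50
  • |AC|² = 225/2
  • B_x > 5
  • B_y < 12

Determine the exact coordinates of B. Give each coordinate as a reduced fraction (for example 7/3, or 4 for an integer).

1. B_x = 10  [[A, B, C are collinear ⇒ -15/2x-15/2y+255/2=0] ∩ [|B−(5, 12)|²=50]]
2. B_y = 7  [[A, B, C are collinear ⇒ -15/2x-15/2y+255/2=0] ∩ [|B−(5, 12)|²=50]]
   so B = (10, 7)

B = (10, 7)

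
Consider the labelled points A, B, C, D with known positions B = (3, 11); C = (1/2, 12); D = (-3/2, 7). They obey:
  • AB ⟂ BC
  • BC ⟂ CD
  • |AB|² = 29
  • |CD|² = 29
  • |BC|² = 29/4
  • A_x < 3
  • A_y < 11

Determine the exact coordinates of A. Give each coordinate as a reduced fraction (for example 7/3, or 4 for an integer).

A = (1, 6)

1. A_x = 1  [[AB ⟂ BC ⇒ 5/2x-1y+7/2=0] ∩ [|A−(3, 11)|²=29]]
2. A_y = 6  [[AB ⟂ BC ⇒ 5/2x-1y+7/2=0] ∩ [|A−(3, 11)|²=29]]
   so A = (1, 6)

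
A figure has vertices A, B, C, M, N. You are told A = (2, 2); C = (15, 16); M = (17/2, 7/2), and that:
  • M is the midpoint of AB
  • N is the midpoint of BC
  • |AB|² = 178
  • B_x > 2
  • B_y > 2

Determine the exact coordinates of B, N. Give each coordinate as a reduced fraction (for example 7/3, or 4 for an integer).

1. B_x = 15  [B = 2·M−A = 2·(17/2, 7/2)−(2, 2)]
2. B_y = 5  [B = 2·M−A = 2·(17/2, 7/2)−(2, 2)]
   so B = (15, 5)
3. N_x = 15  [2·N = B+C = (15, 5)+(15, 16)]
4. N_y = 21/2  [2·N = B+C = (15, 5)+(15, 16)]
   so N = (15, 21/2)

B = (15, 5)
N = (15, 21/2)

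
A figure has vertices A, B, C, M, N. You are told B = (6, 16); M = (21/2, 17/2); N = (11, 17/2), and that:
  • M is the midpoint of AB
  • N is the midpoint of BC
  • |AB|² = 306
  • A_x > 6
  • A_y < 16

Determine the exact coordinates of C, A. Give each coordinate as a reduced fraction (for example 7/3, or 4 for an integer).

C = (16, 1)
A = (15, 1)

1. A_x = 15  [A = 2·M−B = 2·(21/2, 17/2)−(6, 16)]
2. A_y = 1  [A = 2·M−B = 2·(21/2, 17/2)−(6, 16)]
   so A = (15, 1)
3. C_x = 16  [C = 2·N−B = 2·(11, 17/2)−(6, 16)]
4. C_y = 1  [C = 2·N−B = 2·(11, 17/2)−(6, 16)]
   so C = (16, 1)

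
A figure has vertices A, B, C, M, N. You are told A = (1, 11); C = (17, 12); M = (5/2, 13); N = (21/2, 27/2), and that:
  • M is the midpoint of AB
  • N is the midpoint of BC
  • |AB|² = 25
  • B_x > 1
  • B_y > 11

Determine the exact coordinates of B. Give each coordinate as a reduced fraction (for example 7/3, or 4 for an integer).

1. B_x = 4  [B = 2·M−A = 2·(5/2, 13)−(1, 11)]
2. B_y = 15  [B = 2·M−A = 2·(5/2, 13)−(1, 11)]
   so B = (4, 15)

B = (4, 15)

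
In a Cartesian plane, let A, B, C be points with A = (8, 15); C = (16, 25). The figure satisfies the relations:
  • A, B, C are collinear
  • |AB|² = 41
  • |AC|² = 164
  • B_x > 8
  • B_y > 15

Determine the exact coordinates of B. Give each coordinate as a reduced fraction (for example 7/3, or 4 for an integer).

1. B_x = 12  [[A, B, C are collinear ⇒ 10x-8y+40=0] ∩ [|B−(8, 15)|²=41]]
2. B_y = 20  [[A, B, C are collinear ⇒ 10x-8y+40=0] ∩ [|B−(8, 15)|²=41]]
   so B = (12, 20)

B = (12, 20)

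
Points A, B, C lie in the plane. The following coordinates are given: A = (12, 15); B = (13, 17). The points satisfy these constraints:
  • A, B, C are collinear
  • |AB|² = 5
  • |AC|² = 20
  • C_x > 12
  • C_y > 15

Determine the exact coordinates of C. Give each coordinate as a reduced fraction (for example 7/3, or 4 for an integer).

C = (14, 19)

1. C_x = 14  [[A, B, C are collinear ⇒ -2x+1y+9=0] ∩ [|C−(12, 15)|²=20]]
2. C_y = 19  [[A, B, C are collinear ⇒ -2x+1y+9=0] ∩ [|C−(12, 15)|²=20]]
   so C = (14, 19)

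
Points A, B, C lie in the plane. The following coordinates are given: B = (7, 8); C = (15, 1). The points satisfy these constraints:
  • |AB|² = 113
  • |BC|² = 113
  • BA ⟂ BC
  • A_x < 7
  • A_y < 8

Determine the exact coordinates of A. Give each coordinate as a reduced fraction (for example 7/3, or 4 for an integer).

1. A_x = 0  [[BA ⟂ BC ⇒ 8x-7y=0] ∩ [|A−(7, 8)|²=113]]
2. A_y = 0  [[BA ⟂ BC ⇒ 8x-7y=0] ∩ [|A−(7, 8)|²=113]]
   so A = (0, 0)

A = (0, 0)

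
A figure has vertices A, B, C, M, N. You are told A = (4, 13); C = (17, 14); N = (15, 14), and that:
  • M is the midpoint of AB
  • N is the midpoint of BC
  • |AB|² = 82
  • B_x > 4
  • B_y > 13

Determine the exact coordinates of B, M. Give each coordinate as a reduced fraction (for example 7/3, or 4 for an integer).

1. B_x = 13  [B = 2·N−C = 2·(15, 14)−(17, 14)]
2. B_y = 14  [B = 2·N−C = 2·(15, 14)−(17, 14)]
   so B = (13, 14)
3. M_x = 17/2  [2·M = A+B = (4, 13)+(13, 14)]
4. M_y = 27/2  [2·M = A+B = (4, 13)+(13, 14)]
   so M = (17/2, 27/2)

B = (13, 14)
M = (17/2, 27/2)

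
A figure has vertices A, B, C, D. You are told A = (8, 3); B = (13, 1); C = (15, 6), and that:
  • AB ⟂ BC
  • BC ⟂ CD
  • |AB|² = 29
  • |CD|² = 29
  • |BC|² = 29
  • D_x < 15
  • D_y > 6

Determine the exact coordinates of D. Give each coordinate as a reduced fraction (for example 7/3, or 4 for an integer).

1. D_x = 10  [[BC ⟂ CD ⇒ 2x+5y-60=0] ∩ [|D−(15, 6)|²=29]]
2. D_y = 8  [[BC ⟂ CD ⇒ 2x+5y-60=0] ∩ [|D−(15, 6)|²=29]]
   so D = (10, 8)

D = (10, 8)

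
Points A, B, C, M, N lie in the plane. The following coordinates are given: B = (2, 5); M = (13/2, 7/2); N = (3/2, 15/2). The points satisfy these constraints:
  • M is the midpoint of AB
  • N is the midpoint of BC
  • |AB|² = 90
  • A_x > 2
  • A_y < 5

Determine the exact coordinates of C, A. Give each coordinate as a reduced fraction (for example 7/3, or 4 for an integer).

C = (1, 10)
A = (11, 2)

1. A_x = 11  [A = 2·M−B = 2·(13/2, 7/2)−(2, 5)]
2. A_y = 2  [A = 2·M−B = 2·(13/2, 7/2)−(2, 5)]
   so A = (11, 2)
3. C_x = 1  [C = 2·N−B = 2·(3/2, 15/2)−(2, 5)]
4. C_y = 10  [C = 2·N−B = 2·(3/2, 15/2)−(2, 5)]
   so C = (1, 10)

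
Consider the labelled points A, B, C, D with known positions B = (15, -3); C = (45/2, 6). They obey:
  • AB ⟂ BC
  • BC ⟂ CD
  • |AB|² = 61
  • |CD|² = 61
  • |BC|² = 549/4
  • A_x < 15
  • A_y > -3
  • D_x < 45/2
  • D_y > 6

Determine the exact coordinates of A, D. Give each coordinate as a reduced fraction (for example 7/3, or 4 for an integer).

1. A_x = 9  [[AB ⟂ BC ⇒ -15/2x-9y+171/2=0] ∩ [|A−(15, -3)|²=61]]
2. A_y = 2  [[AB ⟂ BC ⇒ -15/2x-9y+171/2=0] ∩ [|A−(15, -3)|²=61]]
   so A = (9, 2)
3. D_x = 33/2  [[BC ⟂ CD ⇒ 15/2x+9y-891/4=0] ∩ [|D−(45/2, 6)|²=61]]
4. D_y = 11  [[BC ⟂ CD ⇒ 15/2x+9y-891/4=0] ∩ [|D−(45/2, 6)|²=61]]
   so D = (33/2, 11)

A = (9, 2)
D = (33/2, 11)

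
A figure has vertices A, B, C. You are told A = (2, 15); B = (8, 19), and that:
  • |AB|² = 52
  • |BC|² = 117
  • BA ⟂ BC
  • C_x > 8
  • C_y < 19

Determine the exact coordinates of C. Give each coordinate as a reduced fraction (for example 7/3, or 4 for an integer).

1. C_x = 14  [[BA ⟂ BC ⇒ -6x-4y+124=0] ∩ [|C−(8, 19)|²=117]]
2. C_y = 10  [[BA ⟂ BC ⇒ -6x-4y+124=0] ∩ [|C−(8, 19)|²=117]]
   so C = (14, 10)

C = (14, 10)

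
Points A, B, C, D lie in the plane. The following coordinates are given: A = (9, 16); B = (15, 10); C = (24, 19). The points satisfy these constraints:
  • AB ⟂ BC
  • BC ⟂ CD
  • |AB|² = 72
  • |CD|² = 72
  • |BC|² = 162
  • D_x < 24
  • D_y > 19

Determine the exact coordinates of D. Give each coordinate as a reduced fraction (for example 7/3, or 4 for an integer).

1. D_x = 18  [[BC ⟂ CD ⇒ 9x+9y-387=0] ∩ [|D−(24, 19)|²=72]]
2. D_y = 25  [[BC ⟂ CD ⇒ 9x+9y-387=0] ∩ [|D−(24, 19)|²=72]]
   so D = (18, 25)

D = (18, 25)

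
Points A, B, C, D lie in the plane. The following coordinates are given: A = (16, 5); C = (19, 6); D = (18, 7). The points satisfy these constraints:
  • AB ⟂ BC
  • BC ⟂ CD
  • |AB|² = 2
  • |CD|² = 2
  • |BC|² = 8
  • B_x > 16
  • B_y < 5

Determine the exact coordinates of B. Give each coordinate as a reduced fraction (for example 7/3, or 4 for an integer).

B = (17, 4)

1. B_x = 17  [[BC ⟂ CD ⇒ 1x-1y-13=0] ∩ [|B−(16, 5)|²=2]]
2. B_y = 4  [[BC ⟂ CD ⇒ 1x-1y-13=0] ∩ [|B−(16, 5)|²=2]]
   so B = (17, 4)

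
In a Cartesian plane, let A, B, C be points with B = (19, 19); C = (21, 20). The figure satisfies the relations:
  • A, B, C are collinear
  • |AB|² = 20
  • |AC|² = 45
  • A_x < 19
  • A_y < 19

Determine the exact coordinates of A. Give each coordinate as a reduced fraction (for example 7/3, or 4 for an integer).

A = (15, 17)

1. A_x = 15  [[A, B, C are collinear ⇒ -1x+2y-19=0] ∩ [|A−(19, 19)|²=20]]
2. A_y = 17  [[A, B, C are collinear ⇒ -1x+2y-19=0] ∩ [|A−(19, 19)|²=20]]
   so A = (15, 17)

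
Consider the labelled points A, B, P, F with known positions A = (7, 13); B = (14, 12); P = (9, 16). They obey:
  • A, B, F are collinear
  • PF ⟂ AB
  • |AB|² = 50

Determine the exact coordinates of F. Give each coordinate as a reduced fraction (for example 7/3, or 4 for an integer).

1. F_x = 427/50  [[A, B, F are collinear ⇒ 1x+7y-98=0] ∩ [PF ⟂ AB ⇒ 7x-1y-47=0]]
2. F_y = 639/50  [[A, B, F are collinear ⇒ 1x+7y-98=0] ∩ [PF ⟂ AB ⇒ 7x-1y-47=0]]
   so F = (427/50, 639/50)

F = (427/50, 639/50)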